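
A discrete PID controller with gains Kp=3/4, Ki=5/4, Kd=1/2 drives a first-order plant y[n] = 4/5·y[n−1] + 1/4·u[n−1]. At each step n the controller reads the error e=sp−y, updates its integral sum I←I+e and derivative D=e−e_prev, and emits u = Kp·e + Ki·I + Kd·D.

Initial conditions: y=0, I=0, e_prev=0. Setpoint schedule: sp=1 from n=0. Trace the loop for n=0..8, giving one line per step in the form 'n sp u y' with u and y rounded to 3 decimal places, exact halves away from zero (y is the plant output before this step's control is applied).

0 1 2.500 0.000
1 1 1.688 0.625
2 1 1.727 0.922
3 1 1.354 1.169
4 1 1.005 1.274
5 1 0.724 1.270
6 1 0.567 1.197
7 1 0.528 1.099
8 1 0.575 1.012

(exact arithmetic carried between steps; '≈' marks a value shown rounded to 6 d.p. or computed from one; I and e_prev carry over from the previous line; the table rounds u and y to 3 d.p., halves away from zero)
n=0: y=0, sp=1, e=sp−y=1; I=1, D=e−e_prev=1; u=3/4·1+5/4·1+1/2·1=2.5; next y=4/5·0+1/4·2.5=0.625
n=1: y=0.625, sp=1, e=sp−y=0.375; I=1.375, D=e−e_prev=-0.625; u=3/4·0.375+5/4·1.375+1/2·(-0.625)=1.6875; next y=4/5·0.625+1/4·1.6875=0.921875
n=2: y=0.921875, sp=1, e=sp−y=0.078125; I=1.453125, D=e−e_prev=-0.296875; u=3/4·0.078125+5/4·1.453125+1/2·(-0.296875)≈1.726563; next y=4/5·0.921875+1/4·1.726563≈1.169141
n=3: y≈1.169141, sp=1, e=sp−y≈-0.169141; I≈1.283984, D=e−e_prev≈-0.247266; u=3/4·(-0.169141)+5/4·1.283984+1/2·(-0.247266)≈1.354492; next y=4/5·1.169141+1/4·1.354492≈1.273936
n=4: y≈1.273936, sp=1, e=sp−y≈-0.273936; I≈1.010049, D=e−e_prev≈-0.104795; u=3/4·(-0.273936)+5/4·1.010049+1/2·(-0.104795)≈1.004712; next y=4/5·1.273936+1/4·1.004712≈1.270326
n=5: y≈1.270326, sp=1, e=sp−y≈-0.270326; I≈0.739722, D=e−e_prev≈0.003609; u=3/4·(-0.270326)+5/4·0.739722+1/2·0.003609≈0.723713; next y=4/5·1.270326+1/4·0.723713≈1.197189
n=6: y≈1.197189, sp=1, e=sp−y≈-0.197189; I≈0.542533, D=e−e_prev≈0.073137; u=3/4·(-0.197189)+5/4·0.542533+1/2·0.073137≈0.566843; next y=4/5·1.197189+1/4·0.566843≈1.099462
n=7: y≈1.099462, sp=1, e=sp−y≈-0.099462; I≈0.443071, D=e−e_prev≈0.097727; u=3/4·(-0.099462)+5/4·0.443071+1/2·0.097727≈0.528106; next y=4/5·1.099462+1/4·0.528106≈1.011596
n=8: y≈1.011596, sp=1, e=sp−y≈-0.011596; I≈0.431475, D=e−e_prev≈0.087866; u=3/4·(-0.011596)+5/4·0.431475+1/2·0.087866≈0.574579; next y=4/5·1.011596+1/4·0.574579≈0.952922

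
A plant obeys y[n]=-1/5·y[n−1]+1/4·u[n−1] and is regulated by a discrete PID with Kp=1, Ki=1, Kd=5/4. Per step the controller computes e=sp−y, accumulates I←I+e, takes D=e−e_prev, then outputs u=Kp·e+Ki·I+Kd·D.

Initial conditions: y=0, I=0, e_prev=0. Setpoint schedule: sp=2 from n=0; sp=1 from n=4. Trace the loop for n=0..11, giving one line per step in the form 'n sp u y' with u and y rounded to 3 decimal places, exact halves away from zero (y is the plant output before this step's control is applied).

(exact arithmetic carried between steps; '≈' marks a value shown rounded to 6 d.p. or computed from one; I and e_prev carry over from the previous line; the table rounds u and y to 3 d.p., halves away from zero)
n=0: y=0, sp=2, e=sp−y=2; I=2, D=e−e_prev=2; u=1·2+1·2+5/4·2=6.5; next y=-1/5·0+1/4·6.5=1.625
n=1: y=1.625, sp=2, e=sp−y=0.375; I=2.375, D=e−e_prev=-1.625; u=1·0.375+1·2.375+5/4·(-1.625)=0.71875; next y=-1/5·1.625+1/4·0.71875≈-0.145313
n=2: y≈-0.145313, sp=2, e=sp−y≈2.145313; I≈4.520313, D=e−e_prev≈1.770313; u=1·2.145313+1·4.520313+5/4·1.770313≈8.878516; next y=-1/5·(-0.145313)+1/4·8.878516≈2.248691
n=3: y≈2.248691, sp=2, e=sp−y≈-0.248691; I≈4.271621, D=e−e_prev≈-2.394004; u=1·(-0.248691)+1·4.271621+5/4·(-2.394004)≈1.030425; next y=-1/5·2.248691+1/4·1.030425≈-0.192132
n=4: y≈-0.192132, sp=1, e=sp−y≈1.192132; I≈5.463753, D=e−e_prev≈1.440823; u=1·1.192132+1·5.463753+5/4·1.440823≈8.456915; next y=-1/5·(-0.192132)+1/4·8.456915≈2.152655
n=5: y≈2.152655, sp=1, e=sp−y≈-1.152655; I≈4.311098, D=e−e_prev≈-2.344787; u=1·(-1.152655)+1·4.311098+5/4·(-2.344787)≈0.227459; next y=-1/5·2.152655+1/4·0.227459≈-0.373666
n=6: y≈-0.373666, sp=1, e=sp−y≈1.373666; I≈5.684764, D=e−e_prev≈2.526321; u=1·1.373666+1·5.684764+5/4·2.526321≈10.216332; next y=-1/5·(-0.373666)+1/4·10.216332≈2.628816
n=7: y≈2.628816, sp=1, e=sp−y≈-1.628816; I≈4.055948, D=e−e_prev≈-3.002483; u=1·(-1.628816)+1·4.055948+5/4·(-3.002483)≈-1.325971; next y=-1/5·2.628816+1/4·(-1.325971)≈-0.857256
n=8: y≈-0.857256, sp=1, e=sp−y≈1.857256; I≈5.913204, D=e−e_prev≈3.486072; u=1·1.857256+1·5.913204+5/4·3.486072≈12.128051; next y=-1/5·(-0.857256)+1/4·12.128051≈3.203464
n=9: y≈3.203464, sp=1, e=sp−y≈-2.203464; I≈3.709740, D=e−e_prev≈-4.060720; u=1·(-2.203464)+1·3.709740+5/4·(-4.060720)≈-3.569624; next y=-1/5·3.203464+1/4·(-3.569624)≈-1.533099
n=10: y≈-1.533099, sp=1, e=sp−y≈2.533099; I≈6.242839, D=e−e_prev≈4.736563; u=1·2.533099+1·6.242839+5/4·4.736563≈14.696641; next y=-1/5·(-1.533099)+1/4·14.696641≈3.980780
n=11: y≈3.980780, sp=1, e=sp−y≈-2.980780; I≈3.262059, D=e−e_prev≈-5.513879; u=1·(-2.980780)+1·3.262059+5/4·(-5.513879)≈-6.611069; next y=-1/5·3.980780+1/4·(-6.611069)≈-2.448923

0 2 6.500 0.000
1 2 0.719 1.625
2 2 8.879 -0.145
3 2 1.030 2.249
4 1 8.457 -0.192
5 1 0.227 2.153
6 1 10.216 -0.374
7 1 -1.326 2.629
8 1 12.128 -0.857
9 1 -3.570 3.203
10 1 14.697 -1.533
11 1 -6.611 3.981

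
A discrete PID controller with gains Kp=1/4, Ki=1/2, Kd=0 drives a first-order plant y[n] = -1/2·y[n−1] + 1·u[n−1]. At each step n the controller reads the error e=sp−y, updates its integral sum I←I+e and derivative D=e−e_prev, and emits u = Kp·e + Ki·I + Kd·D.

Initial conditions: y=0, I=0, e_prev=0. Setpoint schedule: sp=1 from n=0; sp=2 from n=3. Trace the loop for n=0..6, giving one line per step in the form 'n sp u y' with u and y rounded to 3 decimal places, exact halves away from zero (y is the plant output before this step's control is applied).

(exact arithmetic carried between steps; '≈' marks a value shown rounded to 6 d.p. or computed from one; I and e_prev carry over from the previous line; the table rounds u and y to 3 d.p., halves away from zero)
n=0: y=0, sp=1, e=sp−y=1; I=1, D=e−e_prev=1; u=1/4·1+1/2·1+0·1=0.75; next y=-1/2·0+1·0.75=0.75
n=1: y=0.75, sp=1, e=sp−y=0.25; I=1.25, D=e−e_prev=-0.75; u=1/4·0.25+1/2·1.25+0·(-0.75)=0.6875; next y=-1/2·0.75+1·0.6875=0.3125
n=2: y=0.3125, sp=1, e=sp−y=0.6875; I=1.9375, D=e−e_prev=0.4375; u=1/4·0.6875+1/2·1.9375+0·0.4375=1.140625; next y=-1/2·0.3125+1·1.140625=0.984375
n=3: y=0.984375, sp=2, e=sp−y=1.015625; I=2.953125, D=e−e_prev=0.328125; u=1/4·1.015625+1/2·2.953125+0·0.328125≈1.730469; next y=-1/2·0.984375+1·1.730469≈1.238281
n=4: y≈1.238281, sp=2, e=sp−y≈0.761719; I≈3.714844, D=e−e_prev≈-0.253906; u=1/4·0.761719+1/2·3.714844+0·(-0.253906)≈2.047852; next y=-1/2·1.238281+1·2.047852≈1.428711
n=5: y≈1.428711, sp=2, e=sp−y≈0.571289; I≈4.286133, D=e−e_prev≈-0.190430; u=1/4·0.571289+1/2·4.286133+0·(-0.190430)≈2.285889; next y=-1/2·1.428711+1·2.285889≈1.571533
n=6: y≈1.571533, sp=2, e=sp−y≈0.428467; I≈4.714600, D=e−e_prev≈-0.142822; u=1/4·0.428467+1/2·4.714600+0·(-0.142822)≈2.464417; next y=-1/2·1.571533+1·2.464417≈1.678650

0 1 0.750 0.000
1 1 0.688 0.750
2 1 1.141 0.313
3 2 1.730 0.984
4 2 2.048 1.238
5 2 2.286 1.429
6 2 2.464 1.572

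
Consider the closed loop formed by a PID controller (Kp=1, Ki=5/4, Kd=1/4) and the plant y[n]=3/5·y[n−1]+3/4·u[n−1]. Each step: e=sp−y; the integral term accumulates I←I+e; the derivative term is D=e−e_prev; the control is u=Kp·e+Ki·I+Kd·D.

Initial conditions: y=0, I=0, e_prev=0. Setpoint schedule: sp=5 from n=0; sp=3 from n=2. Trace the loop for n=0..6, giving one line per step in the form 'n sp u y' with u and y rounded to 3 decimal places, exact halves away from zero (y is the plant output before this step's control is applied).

0 5 12.500 0.000
1 5 -5.938 9.375
2 3 6.445 1.172
3 3 -3.733 5.537
4 3 6.724 0.522
5 3 -3.518 5.356
6 3 6.697 0.576

(exact arithmetic carried between steps; '≈' marks a value shown rounded to 6 d.p. or computed from one; I and e_prev carry over from the previous line; the table rounds u and y to 3 d.p., halves away from zero)
n=0: y=0, sp=5, e=sp−y=5; I=5, D=e−e_prev=5; u=1·5+5/4·5+1/4·5=12.5; next y=3/5·0+3/4·12.5=9.375
n=1: y=9.375, sp=5, e=sp−y=-4.375; I=0.625, D=e−e_prev=-9.375; u=1·(-4.375)+5/4·0.625+1/4·(-9.375)=-5.9375; next y=3/5·9.375+3/4·(-5.9375)=1.171875
n=2: y=1.171875, sp=3, e=sp−y=1.828125; I=2.453125, D=e−e_prev=6.203125; u=1·1.828125+5/4·2.453125+1/4·6.203125≈6.445313; next y=3/5·1.171875+3/4·6.445313≈5.537109
n=3: y≈5.537109, sp=3, e=sp−y≈-2.537109; I≈-0.083984, D=e−e_prev≈-4.365234; u=1·(-2.537109)+5/4·(-0.083984)+1/4·(-4.365234)≈-3.733398; next y=3/5·5.537109+3/4·(-3.733398)≈0.522217
n=4: y≈0.522217, sp=3, e=sp−y≈2.477783; I≈2.393799, D=e−e_prev≈5.014893; u=1·2.477783+5/4·2.393799+1/4·5.014893≈6.723755; next y=3/5·0.522217+3/4·6.723755≈5.356146
n=5: y≈5.356146, sp=3, e=sp−y≈-2.356146; I≈0.037653, D=e−e_prev≈-4.833929; u=1·(-2.356146)+5/4·0.037653+1/4·(-4.833929)≈-3.517563; next y=3/5·5.356146+3/4·(-3.517563)≈0.575516
n=6: y≈0.575516, sp=3, e=sp−y≈2.424484; I≈2.462137, D=e−e_prev≈4.780631; u=1·2.424484+5/4·2.462137+1/4·4.780631≈6.697313; next y=3/5·0.575516+3/4·6.697313≈5.368294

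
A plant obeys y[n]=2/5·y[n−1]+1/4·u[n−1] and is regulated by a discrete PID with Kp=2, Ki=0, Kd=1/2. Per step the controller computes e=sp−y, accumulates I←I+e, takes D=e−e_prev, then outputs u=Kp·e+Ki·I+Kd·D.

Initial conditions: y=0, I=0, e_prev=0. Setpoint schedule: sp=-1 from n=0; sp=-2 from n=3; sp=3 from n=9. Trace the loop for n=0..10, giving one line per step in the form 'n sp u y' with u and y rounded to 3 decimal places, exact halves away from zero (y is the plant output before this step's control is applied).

(exact arithmetic carried between steps; '≈' marks a value shown rounded to 6 d.p. or computed from one; I and e_prev carry over from the previous line; the table rounds u and y to 3 d.p., halves away from zero)
n=0: y=0, sp=-1, e=sp−y=-1; I=-1, D=e−e_prev=-1; u=2·(-1)+0·(-1)+1/2·(-1)=-2.5; next y=2/5·0+1/4·(-2.5)=-0.625
n=1: y=-0.625, sp=-1, e=sp−y=-0.375; I=-1.375, D=e−e_prev=0.625; u=2·(-0.375)+0·(-1.375)+1/2·0.625=-0.4375; next y=2/5·(-0.625)+1/4·(-0.4375)=-0.359375
n=2: y=-0.359375, sp=-1, e=sp−y=-0.640625; I=-2.015625, D=e−e_prev=-0.265625; u=2·(-0.640625)+0·(-2.015625)+1/2·(-0.265625)≈-1.414063; next y=2/5·(-0.359375)+1/4·(-1.414063)≈-0.497266
n=3: y≈-0.497266, sp=-2, e=sp−y≈-1.502734; I≈-3.518359, D=e−e_prev≈-0.862109; u=2·(-1.502734)+0·(-3.518359)+1/2·(-0.862109)≈-3.436523; next y=2/5·(-0.497266)+1/4·(-3.436523)≈-1.058037
n=4: y≈-1.058037, sp=-2, e=sp−y≈-0.941963; I≈-4.460322, D=e−e_prev≈0.560771; u=2·(-0.941963)+0·(-4.460322)+1/2·0.560771≈-1.603540; next y=2/5·(-1.058037)+1/4·(-1.603540)≈-0.824100
n=5: y≈-0.824100, sp=-2, e=sp−y≈-1.175900; I≈-5.636222, D=e−e_prev≈-0.233937; u=2·(-1.175900)+0·(-5.636222)+1/2·(-0.233937)≈-2.468769; next y=2/5·(-0.824100)+1/4·(-2.468769)≈-0.946832
n=6: y≈-0.946832, sp=-2, e=sp−y≈-1.053168; I≈-6.689390, D=e−e_prev≈0.122732; u=2·(-1.053168)+0·(-6.689390)+1/2·0.122732≈-2.044969; next y=2/5·(-0.946832)+1/4·(-2.044969)≈-0.889975
n=7: y≈-0.889975, sp=-2, e=sp−y≈-1.110025; I≈-7.799415, D=e−e_prev≈-0.056857; u=2·(-1.110025)+0·(-7.799415)+1/2·(-0.056857)≈-2.248478; next y=2/5·(-0.889975)+1/4·(-2.248478)≈-0.918110
n=8: y≈-0.918110, sp=-2, e=sp−y≈-1.081890; I≈-8.881305, D=e−e_prev≈0.028134; u=2·(-1.081890)+0·(-8.881305)+1/2·0.028134≈-2.149714; next y=2/5·(-0.918110)+1/4·(-2.149714)≈-0.904672
n=9: y≈-0.904672, sp=3, e=sp−y≈3.904672; I≈-4.976633, D=e−e_prev≈4.986563; u=2·3.904672+0·(-4.976633)+1/2·4.986563≈10.302626; next y=2/5·(-0.904672)+1/4·10.302626≈2.213788
n=10: y≈2.213788, sp=3, e=sp−y≈0.786212; I≈-4.190421, D=e−e_prev≈-3.118460; u=2·0.786212+0·(-4.190421)+1/2·(-3.118460)≈0.013195; next y=2/5·2.213788+1/4·0.013195≈0.888814

0 -1 -2.500 0.000
1 -1 -0.438 -0.625
2 -1 -1.414 -0.359
3 -2 -3.437 -0.497
4 -2 -1.604 -1.058
5 -2 -2.469 -0.824
6 -2 -2.045 -0.947
7 -2 -2.248 -0.890
8 -2 -2.150 -0.918
9 3 10.303 -0.905
10 3 0.013 2.214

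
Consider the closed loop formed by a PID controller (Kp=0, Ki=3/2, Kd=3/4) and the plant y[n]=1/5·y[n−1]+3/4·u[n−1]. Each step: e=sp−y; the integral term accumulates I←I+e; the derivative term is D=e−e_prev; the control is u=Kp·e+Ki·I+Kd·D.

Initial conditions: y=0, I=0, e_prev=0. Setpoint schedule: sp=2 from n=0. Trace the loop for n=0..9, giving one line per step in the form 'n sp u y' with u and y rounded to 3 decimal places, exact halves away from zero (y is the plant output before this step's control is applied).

(exact arithmetic carried between steps; '≈' marks a value shown rounded to 6 d.p. or computed from one; I and e_prev carry over from the previous line; the table rounds u and y to 3 d.p., halves away from zero)
n=0: y=0, sp=2, e=sp−y=2; I=2, D=e−e_prev=2; u=0·2+3/2·2+3/4·2=4.5; next y=1/5·0+3/4·4.5=3.375
n=1: y=3.375, sp=2, e=sp−y=-1.375; I=0.625, D=e−e_prev=-3.375; u=0·(-1.375)+3/2·0.625+3/4·(-3.375)=-1.59375; next y=1/5·3.375+3/4·(-1.59375)≈-0.520313
n=2: y≈-0.520313, sp=2, e=sp−y≈2.520313; I≈3.145313, D=e−e_prev≈3.895313; u=0·2.520313+3/2·3.145313+3/4·3.895313≈7.639453; next y=1/5·(-0.520313)+3/4·7.639453≈5.625527
n=3: y≈5.625527, sp=2, e=sp−y≈-3.625527; I≈-0.480215, D=e−e_prev≈-6.145840; u=0·(-3.625527)+3/2·(-0.480215)+3/4·(-6.145840)≈-5.329702; next y=1/5·5.625527+3/4·(-5.329702)≈-2.872171
n=4: y≈-2.872171, sp=2, e=sp−y≈4.872171; I≈4.391956, D=e−e_prev≈8.497698; u=0·4.872171+3/2·4.391956+3/4·8.497698≈12.961208; next y=1/5·(-2.872171)+3/4·12.961208≈9.146472
n=5: y≈9.146472, sp=2, e=sp−y≈-7.146472; I≈-2.754516, D=e−e_prev≈-12.018643; u=0·(-7.146472)+3/2·(-2.754516)+3/4·(-12.018643)≈-13.145756; next y=1/5·9.146472+3/4·(-13.145756)≈-8.030023
n=6: y≈-8.030023, sp=2, e=sp−y≈10.030023; I≈7.275507, D=e−e_prev≈17.176495; u=0·10.030023+3/2·7.275507+3/4·17.176495≈23.795631; next y=1/5·(-8.030023)+3/4·23.795631≈16.240719
n=7: y≈16.240719, sp=2, e=sp−y≈-14.240719; I≈-6.965212, D=e−e_prev≈-24.270741; u=0·(-14.240719)+3/2·(-6.965212)+3/4·(-24.270741)≈-28.650874; next y=1/5·16.240719+3/4·(-28.650874)≈-18.240012
n=8: y≈-18.240012, sp=2, e=sp−y≈20.240012; I≈13.274800, D=e−e_prev≈34.480731; u=0·20.240012+3/2·13.274800+3/4·34.480731≈45.772748; next y=1/5·(-18.240012)+3/4·45.772748≈30.681558
n=9: y≈30.681558, sp=2, e=sp−y≈-28.681558; I≈-15.406759, D=e−e_prev≈-48.921570; u=0·(-28.681558)+3/2·(-15.406759)+3/4·(-48.921570)≈-59.801316; next y=1/5·30.681558+3/4·(-59.801316)≈-38.714675

0 2 4.500 0.000
1 2 -1.594 3.375
2 2 7.639 -0.520
3 2 -5.330 5.626
4 2 12.961 -2.872
5 2 -13.146 9.146
6 2 23.796 -8.030
7 2 -28.651 16.241
8 2 45.773 -18.240
9 2 -59.801 30.682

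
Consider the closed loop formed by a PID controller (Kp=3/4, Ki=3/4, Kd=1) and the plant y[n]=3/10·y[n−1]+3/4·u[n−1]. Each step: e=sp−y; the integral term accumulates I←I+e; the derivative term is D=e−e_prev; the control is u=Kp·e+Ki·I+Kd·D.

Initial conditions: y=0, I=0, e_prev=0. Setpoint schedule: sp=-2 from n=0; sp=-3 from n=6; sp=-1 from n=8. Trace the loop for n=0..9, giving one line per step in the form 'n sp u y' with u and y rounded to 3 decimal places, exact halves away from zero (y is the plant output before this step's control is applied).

(exact arithmetic carried between steps; '≈' marks a value shown rounded to 6 d.p. or computed from one; I and e_prev carry over from the previous line; the table rounds u and y to 3 d.p., halves away from zero)
n=0: y=0, sp=-2, e=sp−y=-2; I=-2, D=e−e_prev=-2; u=3/4·(-2)+3/4·(-2)+1·(-2)=-5; next y=3/10·0+3/4·(-5)=-3.75
n=1: y=-3.75, sp=-2, e=sp−y=1.75; I=-0.25, D=e−e_prev=3.75; u=3/4·1.75+3/4·(-0.25)+1·3.75=4.875; next y=3/10·(-3.75)+3/4·4.875=2.53125
n=2: y=2.53125, sp=-2, e=sp−y=-4.53125; I=-4.78125, D=e−e_prev=-6.28125; u=3/4·(-4.53125)+3/4·(-4.78125)+1·(-6.28125)=-13.265625; next y=3/10·2.53125+3/4·(-13.265625)≈-9.189844
n=3: y≈-9.189844, sp=-2, e=sp−y≈7.189844; I≈2.408594, D=e−e_prev≈11.721094; u=3/4·7.189844+3/4·2.408594+1·11.721094≈18.919922; next y=3/10·(-9.189844)+3/4·18.919922≈11.432988
n=4: y≈11.432988, sp=-2, e=sp−y≈-13.432988; I≈-11.024395, D=e−e_prev≈-20.622832; u=3/4·(-13.432988)+3/4·(-11.024395)+1·(-20.622832)≈-38.965869; next y=3/10·11.432988+3/4·(-38.965869)≈-25.794505
n=5: y≈-25.794505, sp=-2, e=sp−y≈23.794505; I≈12.770111, D=e−e_prev≈37.227494; u=3/4·23.794505+3/4·12.770111+1·37.227494≈64.650956; next y=3/10·(-25.794505)+3/4·64.650956≈40.749865
n=6: y≈40.749865, sp=-3, e=sp−y≈-43.749865; I≈-30.979754, D=e−e_prev≈-67.544371; u=3/4·(-43.749865)+3/4·(-30.979754)+1·(-67.544371)≈-123.591585; next y=3/10·40.749865+3/4·(-123.591585)≈-80.468729
n=7: y≈-80.468729, sp=-3, e=sp−y≈77.468729; I≈46.488975, D=e−e_prev≈121.218595; u=3/4·77.468729+3/4·46.488975+1·121.218595≈214.186873; next y=3/10·(-80.468729)+3/4·214.186873≈136.499536
n=8: y≈136.499536, sp=-1, e=sp−y≈-137.499536; I≈-91.010561, D=e−e_prev≈-214.968265; u=3/4·(-137.499536)+3/4·(-91.010561)+1·(-214.968265)≈-386.350838; next y=3/10·136.499536+3/4·(-386.350838)≈-248.813268
n=9: y≈-248.813268, sp=-1, e=sp−y≈247.813268; I≈156.802707, D=e−e_prev≈385.312804; u=3/4·247.813268+3/4·156.802707+1·385.312804≈688.774785; next y=3/10·(-248.813268)+3/4·688.774785≈441.937108

0 -2 -5.000 0.000
1 -2 4.875 -3.750
2 -2 -13.266 2.531
3 -2 18.920 -9.190
4 -2 -38.966 11.433
5 -2 64.651 -25.795
6 -3 -123.592 40.750
7 -3 214.187 -80.469
8 -1 -386.351 136.500
9 -1 688.775 -248.813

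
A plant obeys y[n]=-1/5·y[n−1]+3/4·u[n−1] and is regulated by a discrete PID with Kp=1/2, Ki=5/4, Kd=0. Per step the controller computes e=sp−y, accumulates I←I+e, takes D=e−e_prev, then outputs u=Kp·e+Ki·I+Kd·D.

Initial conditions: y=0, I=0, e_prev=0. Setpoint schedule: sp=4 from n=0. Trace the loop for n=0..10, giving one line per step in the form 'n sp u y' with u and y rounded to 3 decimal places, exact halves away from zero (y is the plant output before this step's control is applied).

(exact arithmetic carried between steps; '≈' marks a value shown rounded to 6 d.p. or computed from one; I and e_prev carry over from the previous line; the table rounds u and y to 3 d.p., halves away from zero)
n=0: y=0, sp=4, e=sp−y=4; I=4, D=e−e_prev=4; u=1/2·4+5/4·4+0·4=7; next y=-1/5·0+3/4·7=5.25
n=1: y=5.25, sp=4, e=sp−y=-1.25; I=2.75, D=e−e_prev=-5.25; u=1/2·(-1.25)+5/4·2.75+0·(-5.25)=2.8125; next y=-1/5·5.25+3/4·2.8125=1.059375
n=2: y=1.059375, sp=4, e=sp−y=2.940625; I=5.690625, D=e−e_prev=4.190625; u=1/2·2.940625+5/4·5.690625+0·4.190625≈8.583594; next y=-1/5·1.059375+3/4·8.583594≈6.225820
n=3: y≈6.225820, sp=4, e=sp−y≈-2.225820; I≈3.464805, D=e−e_prev≈-5.166445; u=1/2·(-2.225820)+5/4·3.464805+0·(-5.166445)≈3.218096; next y=-1/5·6.225820+3/4·3.218096≈1.168408
n=4: y≈1.168408, sp=4, e=sp−y≈2.831592; I≈6.296397, D=e−e_prev≈5.057413; u=1/2·2.831592+5/4·6.296397+0·5.057413≈9.286292; next y=-1/5·1.168408+3/4·9.286292≈6.731038
n=5: y≈6.731038, sp=4, e=sp−y≈-2.731038; I≈3.565359, D=e−e_prev≈-5.562630; u=1/2·(-2.731038)+5/4·3.565359+0·(-5.562630)≈3.091180; next y=-1/5·6.731038+3/4·3.091180≈0.972178
n=6: y≈0.972178, sp=4, e=sp−y≈3.027822; I≈6.593182, D=e−e_prev≈5.758860; u=1/2·3.027822+5/4·6.593182+0·5.758860≈9.755388; next y=-1/5·0.972178+3/4·9.755388≈7.122106
n=7: y≈7.122106, sp=4, e=sp−y≈-3.122106; I≈3.471076, D=e−e_prev≈-6.149928; u=1/2·(-3.122106)+5/4·3.471076+0·(-6.149928)≈2.777792; next y=-1/5·7.122106+3/4·2.777792≈0.658923
n=8: y≈0.658923, sp=4, e=sp−y≈3.341077; I≈6.812153, D=e−e_prev≈6.463183; u=1/2·3.341077+5/4·6.812153+0·6.463183≈10.185730; next y=-1/5·0.658923+3/4·10.185730≈7.507513
n=9: y≈7.507513, sp=4, e=sp−y≈-3.507513; I≈3.304640, D=e−e_prev≈-6.848590; u=1/2·(-3.507513)+5/4·3.304640+0·(-6.848590)≈2.377044; next y=-1/5·7.507513+3/4·2.377044≈0.281280
n=10: y≈0.281280, sp=4, e=sp−y≈3.718720; I≈7.023360, D=e−e_prev≈7.226232; u=1/2·3.718720+5/4·7.023360+0·7.226232≈10.638560; next y=-1/5·0.281280+3/4·10.638560≈7.922664

0 4 7.000 0.000
1 4 2.813 5.250
2 4 8.584 1.059
3 4 3.218 6.226
4 4 9.286 1.168
5 4 3.091 6.731
6 4 9.755 0.972
7 4 2.778 7.122
8 4 10.186 0.659
9 4 2.377 7.508
10 4 10.639 0.281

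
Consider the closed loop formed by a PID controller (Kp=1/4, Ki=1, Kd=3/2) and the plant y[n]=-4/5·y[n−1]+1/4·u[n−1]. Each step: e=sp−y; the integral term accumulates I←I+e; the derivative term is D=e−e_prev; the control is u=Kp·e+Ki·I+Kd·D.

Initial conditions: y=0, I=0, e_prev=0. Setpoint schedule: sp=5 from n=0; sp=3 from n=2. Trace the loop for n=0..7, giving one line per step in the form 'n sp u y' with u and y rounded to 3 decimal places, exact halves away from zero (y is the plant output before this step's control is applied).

0 5 13.750 0.000
1 5 1.797 3.438
2 3 18.796 -2.301
3 3 -5.822 6.540
4 3 40.273 -6.687
5 3 -30.669 15.418
6 3 87.474 -20.002
7 3 -101.800 37.870

(exact arithmetic carried between steps; '≈' marks a value shown rounded to 6 d.p. or computed from one; I and e_prev carry over from the previous line; the table rounds u and y to 3 d.p., halves away from zero)
n=0: y=0, sp=5, e=sp−y=5; I=5, D=e−e_prev=5; u=1/4·5+1·5+3/2·5=13.75; next y=-4/5·0+1/4·13.75=3.4375
n=1: y=3.4375, sp=5, e=sp−y=1.5625; I=6.5625, D=e−e_prev=-3.4375; u=1/4·1.5625+1·6.5625+3/2·(-3.4375)=1.796875; next y=-4/5·3.4375+1/4·1.796875≈-2.300781
n=2: y≈-2.300781, sp=3, e=sp−y≈5.300781; I≈11.863281, D=e−e_prev≈3.738281; u=1/4·5.300781+1·11.863281+3/2·3.738281≈18.795898; next y=-4/5·(-2.300781)+1/4·18.795898≈6.539600
n=3: y≈6.539600, sp=3, e=sp−y≈-3.539600; I≈8.323682, D=e−e_prev≈-8.840381; u=1/4·(-3.539600)+1·8.323682+3/2·(-8.840381)≈-5.821790; next y=-4/5·6.539600+1/4·(-5.821790)≈-6.687127
n=4: y≈-6.687127, sp=3, e=sp−y≈9.687127; I≈18.010809, D=e−e_prev≈13.226727; u=1/4·9.687127+1·18.010809+3/2·13.226727≈40.272681; next y=-4/5·(-6.687127)+1/4·40.272681≈15.417872
n=5: y≈15.417872, sp=3, e=sp−y≈-12.417872; I≈5.592937, D=e−e_prev≈-22.104999; u=1/4·(-12.417872)+1·5.592937+3/2·(-22.104999)≈-30.669029; next y=-4/5·15.417872+1/4·(-30.669029)≈-20.001555
n=6: y≈-20.001555, sp=3, e=sp−y≈23.001555; I≈28.594492, D=e−e_prev≈35.419427; u=1/4·23.001555+1·28.594492+3/2·35.419427≈87.474020; next y=-4/5·(-20.001555)+1/4·87.474020≈37.869749
n=7: y≈37.869749, sp=3, e=sp−y≈-34.869749; I≈-6.275257, D=e−e_prev≈-57.871304; u=1/4·(-34.869749)+1·(-6.275257)+3/2·(-57.871304)≈-101.799650; next y=-4/5·37.869749+1/4·(-101.799650)≈-55.745712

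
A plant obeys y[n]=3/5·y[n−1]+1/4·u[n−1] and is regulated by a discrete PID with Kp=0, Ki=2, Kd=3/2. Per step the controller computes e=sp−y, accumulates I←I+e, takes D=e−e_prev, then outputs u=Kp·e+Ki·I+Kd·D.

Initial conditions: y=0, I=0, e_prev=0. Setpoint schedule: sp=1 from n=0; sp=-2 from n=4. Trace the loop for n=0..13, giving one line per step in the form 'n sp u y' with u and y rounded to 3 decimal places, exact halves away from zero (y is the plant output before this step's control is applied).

0 1 3.500 0.000
1 1 0.938 0.875
2 1 2.905 0.759
3 1 1.734 1.182
4 -2 -8.359 1.143
5 -2 -1.289 -1.404
6 -2 -7.139 -1.165
7 -2 -3.834 -2.484
8 -2 -4.967 -2.449
9 -2 -3.099 -2.711
10 -2 -3.154 -2.402
11 -2 -2.489 -2.229
12 -2 -2.715 -1.960
13 -2 -2.759 -1.855

(exact arithmetic carried between steps; '≈' marks a value shown rounded to 6 d.p. or computed from one; I and e_prev carry over from the previous line; the table rounds u and y to 3 d.p., halves away from zero)
n=0: y=0, sp=1, e=sp−y=1; I=1, D=e−e_prev=1; u=0·1+2·1+3/2·1=3.5; next y=3/5·0+1/4·3.5=0.875
n=1: y=0.875, sp=1, e=sp−y=0.125; I=1.125, D=e−e_prev=-0.875; u=0·0.125+2·1.125+3/2·(-0.875)=0.9375; next y=3/5·0.875+1/4·0.9375=0.759375
n=2: y=0.759375, sp=1, e=sp−y=0.240625; I=1.365625, D=e−e_prev=0.115625; u=0·0.240625+2·1.365625+3/2·0.115625≈2.904688; next y=3/5·0.759375+1/4·2.904688≈1.181797
n=3: y≈1.181797, sp=1, e=sp−y≈-0.181797; I≈1.183828, D=e−e_prev≈-0.422422; u=0·(-0.181797)+2·1.183828+3/2·(-0.422422)≈1.734023; next y=3/5·1.181797+1/4·1.734023≈1.142584
n=4: y≈1.142584, sp=-2, e=sp−y≈-3.142584; I≈-1.958756, D=e−e_prev≈-2.960787; u=0·(-3.142584)+2·(-1.958756)+3/2·(-2.960787)≈-8.358692; next y=3/5·1.142584+1/4·(-8.358692)≈-1.404123
n=5: y≈-1.404123, sp=-2, e=sp−y≈-0.595877; I≈-2.554633, D=e−e_prev≈2.546707; u=0·(-0.595877)+2·(-2.554633)+3/2·2.546707≈-1.289206; next y=3/5·(-1.404123)+1/4·(-1.289206)≈-1.164775
n=6: y≈-1.164775, sp=-2, e=sp−y≈-0.835225; I≈-3.389858, D=e−e_prev≈-0.239348; u=0·(-0.835225)+2·(-3.389858)+3/2·(-0.239348)≈-7.138737; next y=3/5·(-1.164775)+1/4·(-7.138737)≈-2.483549
n=7: y≈-2.483549, sp=-2, e=sp−y≈0.483549; I≈-2.906309, D=e−e_prev≈1.318774; u=0·0.483549+2·(-2.906309)+3/2·1.318774≈-3.834456; next y=3/5·(-2.483549)+1/4·(-3.834456)≈-2.448744
n=8: y≈-2.448744, sp=-2, e=sp−y≈0.448744; I≈-2.457565, D=e−e_prev≈-0.034806; u=0·0.448744+2·(-2.457565)+3/2·(-0.034806)≈-4.967339; next y=3/5·(-2.448744)+1/4·(-4.967339)≈-2.711081
n=9: y≈-2.711081, sp=-2, e=sp−y≈0.711081; I≈-1.746484, D=e−e_prev≈0.262337; u=0·0.711081+2·(-1.746484)+3/2·0.262337≈-3.099462; next y=3/5·(-2.711081)+1/4·(-3.099462)≈-2.401514
n=10: y≈-2.401514, sp=-2, e=sp−y≈0.401514; I≈-1.344970, D=e−e_prev≈-0.309567; u=0·0.401514+2·(-1.344970)+3/2·(-0.309567)≈-3.154290; next y=3/5·(-2.401514)+1/4·(-3.154290)≈-2.229481
n=11: y≈-2.229481, sp=-2, e=sp−y≈0.229481; I≈-1.115489, D=e−e_prev≈-0.172033; u=0·0.229481+2·(-1.115489)+3/2·(-0.172033)≈-2.489028; next y=3/5·(-2.229481)+1/4·(-2.489028)≈-1.959946
n=12: y≈-1.959946, sp=-2, e=sp−y≈-0.040054; I≈-1.155544, D=e−e_prev≈-0.269535; u=0·(-0.040054)+2·(-1.155544)+3/2·(-0.269535)≈-2.715390; next y=3/5·(-1.959946)+1/4·(-2.715390)≈-1.854815
n=13: y≈-1.854815, sp=-2, e=sp−y≈-0.145185; I≈-1.300729, D=e−e_prev≈-0.105131; u=0·(-0.145185)+2·(-1.300729)+3/2·(-0.105131)≈-2.759153; next y=3/5·(-1.854815)+1/4·(-2.759153)≈-1.802677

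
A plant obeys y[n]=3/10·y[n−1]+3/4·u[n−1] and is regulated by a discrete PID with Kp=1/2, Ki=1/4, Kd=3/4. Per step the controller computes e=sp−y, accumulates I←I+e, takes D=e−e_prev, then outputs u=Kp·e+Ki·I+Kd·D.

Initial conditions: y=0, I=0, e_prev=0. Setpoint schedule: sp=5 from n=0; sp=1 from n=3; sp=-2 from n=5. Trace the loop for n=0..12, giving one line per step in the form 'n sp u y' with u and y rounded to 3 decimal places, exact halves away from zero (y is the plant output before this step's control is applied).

(exact arithmetic carried between steps; '≈' marks a value shown rounded to 6 d.p. or computed from one; I and e_prev carry over from the previous line; the table rounds u and y to 3 d.p., halves away from zero)
n=0: y=0, sp=5, e=sp−y=5; I=5, D=e−e_prev=5; u=1/2·5+1/4·5+3/4·5=7.5; next y=3/10·0+3/4·7.5=5.625
n=1: y=5.625, sp=5, e=sp−y=-0.625; I=4.375, D=e−e_prev=-5.625; u=1/2·(-0.625)+1/4·4.375+3/4·(-5.625)=-3.4375; next y=3/10·5.625+3/4·(-3.4375)=-0.890625
n=2: y=-0.890625, sp=5, e=sp−y=5.890625; I=10.265625, D=e−e_prev=6.515625; u=1/2·5.890625+1/4·10.265625+3/4·6.515625≈10.398438; next y=3/10·(-0.890625)+3/4·10.398438≈7.531641
n=3: y≈7.531641, sp=1, e=sp−y≈-6.531641; I≈3.733984, D=e−e_prev≈-12.422266; u=1/2·(-6.531641)+1/4·3.733984+3/4·(-12.422266)≈-11.649023; next y=3/10·7.531641+3/4·(-11.649023)≈-6.477275
n=4: y≈-6.477275, sp=1, e=sp−y≈7.477275; I≈11.211260, D=e−e_prev≈14.008916; u=1/2·7.477275+1/4·11.211260+3/4·14.008916≈17.048140; next y=3/10·(-6.477275)+3/4·17.048140≈10.842922
n=5: y≈10.842922, sp=-2, e=sp−y≈-12.842922; I≈-1.631662, D=e−e_prev≈-20.320198; u=1/2·(-12.842922)+1/4·(-1.631662)+3/4·(-20.320198)≈-22.069525; next y=3/10·10.842922+3/4·(-22.069525)≈-13.299267
n=6: y≈-13.299267, sp=-2, e=sp−y≈11.299267; I≈9.667605, D=e−e_prev≈24.142189; u=1/2·11.299267+1/4·9.667605+3/4·24.142189≈26.173176; next y=3/10·(-13.299267)+3/4·26.173176≈15.640102
n=7: y≈15.640102, sp=-2, e=sp−y≈-17.640102; I≈-7.972498, D=e−e_prev≈-28.939369; u=1/2·(-17.640102)+1/4·(-7.972498)+3/4·(-28.939369)≈-32.517702; next y=3/10·15.640102+3/4·(-32.517702)≈-19.696246
n=8: y≈-19.696246, sp=-2, e=sp−y≈17.696246; I≈9.723749, D=e−e_prev≈35.336348; u=1/2·17.696246+1/4·9.723749+3/4·35.336348≈37.781321; next y=3/10·(-19.696246)+3/4·37.781321≈22.427117
n=9: y≈22.427117, sp=-2, e=sp−y≈-24.427117; I≈-14.703369, D=e−e_prev≈-42.123363; u=1/2·(-24.427117)+1/4·(-14.703369)+3/4·(-42.123363)≈-47.481923; next y=3/10·22.427117+3/4·(-47.481923)≈-28.883307
n=10: y≈-28.883307, sp=-2, e=sp−y≈26.883307; I≈12.179939, D=e−e_prev≈51.310425; u=1/2·26.883307+1/4·12.179939+3/4·51.310425≈54.969457; next y=3/10·(-28.883307)+3/4·54.969457≈32.562100
n=11: y≈32.562100, sp=-2, e=sp−y≈-34.562100; I≈-22.382162, D=e−e_prev≈-61.445408; u=1/2·(-34.562100)+1/4·(-22.382162)+3/4·(-61.445408)≈-68.960646; next y=3/10·32.562100+3/4·(-68.960646)≈-41.951855
n=12: y≈-41.951855, sp=-2, e=sp−y≈39.951855; I≈17.569693, D=e−e_prev≈74.513955; u=1/2·39.951855+1/4·17.569693+3/4·74.513955≈80.253817; next y=3/10·(-41.951855)+3/4·80.253817≈47.604806

0 5 7.500 0.000
1 5 -3.438 5.625
2 5 10.398 -0.891
3 1 -11.649 7.532
4 1 17.048 -6.477
5 -2 -22.070 10.843
6 -2 26.173 -13.299
7 -2 -32.518 15.640
8 -2 37.781 -19.696
9 -2 -47.482 22.427
10 -2 54.969 -28.883
11 -2 -68.961 32.562
12 -2 80.254 -41.952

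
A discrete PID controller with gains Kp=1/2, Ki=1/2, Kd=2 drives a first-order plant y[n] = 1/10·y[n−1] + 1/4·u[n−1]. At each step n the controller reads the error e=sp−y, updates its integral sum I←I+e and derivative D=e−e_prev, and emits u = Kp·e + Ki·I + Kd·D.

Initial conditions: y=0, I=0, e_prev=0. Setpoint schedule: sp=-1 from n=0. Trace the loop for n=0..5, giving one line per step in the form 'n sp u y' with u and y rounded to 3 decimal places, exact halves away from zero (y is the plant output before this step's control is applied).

(exact arithmetic carried between steps; '≈' marks a value shown rounded to 6 d.p. or computed from one; I and e_prev carry over from the previous line; the table rounds u and y to 3 d.p., halves away from zero)
n=0: y=0, sp=-1, e=sp−y=-1; I=-1, D=e−e_prev=-1; u=1/2·(-1)+1/2·(-1)+2·(-1)=-3; next y=1/10·0+1/4·(-3)=-0.75
n=1: y=-0.75, sp=-1, e=sp−y=-0.25; I=-1.25, D=e−e_prev=0.75; u=1/2·(-0.25)+1/2·(-1.25)+2·0.75=0.75; next y=1/10·(-0.75)+1/4·0.75=0.1125
n=2: y=0.1125, sp=-1, e=sp−y=-1.1125; I=-2.3625, D=e−e_prev=-0.8625; u=1/2·(-1.1125)+1/2·(-2.3625)+2·(-0.8625)=-3.4625; next y=1/10·0.1125+1/4·(-3.4625)=-0.854375
n=3: y=-0.854375, sp=-1, e=sp−y=-0.145625; I=-2.508125, D=e−e_prev=0.966875; u=1/2·(-0.145625)+1/2·(-2.508125)+2·0.966875=0.606875; next y=1/10·(-0.854375)+1/4·0.606875≈0.066281
n=4: y≈0.066281, sp=-1, e=sp−y≈-1.066281; I≈-3.574406, D=e−e_prev≈-0.920656; u=1/2·(-1.066281)+1/2·(-3.574406)+2·(-0.920656)≈-4.161656; next y=1/10·0.066281+1/4·(-4.161656)≈-1.033786
n=5: y≈-1.033786, sp=-1, e=sp−y≈0.033786; I≈-3.540620, D=e−e_prev≈1.100067; u=1/2·0.033786+1/2·(-3.540620)+2·1.100067≈0.446717; next y=1/10·(-1.033786)+1/4·0.446717≈0.008301

0 -1 -3.000 0.000
1 -1 0.750 -0.750
2 -1 -3.463 0.113
3 -1 0.607 -0.854
4 -1 -4.162 0.066
5 -1 0.447 -1.034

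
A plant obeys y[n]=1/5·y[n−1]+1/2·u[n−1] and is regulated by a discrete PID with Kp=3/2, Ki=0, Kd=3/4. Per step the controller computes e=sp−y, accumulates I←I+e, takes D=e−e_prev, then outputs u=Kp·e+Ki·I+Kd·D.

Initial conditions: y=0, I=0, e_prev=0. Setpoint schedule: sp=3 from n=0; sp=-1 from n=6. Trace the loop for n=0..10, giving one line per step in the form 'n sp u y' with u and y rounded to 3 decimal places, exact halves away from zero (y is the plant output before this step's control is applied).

0 3 6.750 0.000
1 3 -3.094 3.375
2 3 8.993 -0.872
3 3 -5.879 4.322
4 3 12.410 -2.075
5 3 -10.084 5.790
6 -1 8.581 -3.884
7 -1 -12.319 3.514
8 -1 13.413 -5.457
9 -1 -18.227 5.615
10 -1 20.690 -7.990

(exact arithmetic carried between steps; '≈' marks a value shown rounded to 6 d.p. or computed from one; I and e_prev carry over from the previous line; the table rounds u and y to 3 d.p., halves away from zero)
n=0: y=0, sp=3, e=sp−y=3; I=3, D=e−e_prev=3; u=3/2·3+0·3+3/4·3=6.75; next y=1/5·0+1/2·6.75=3.375
n=1: y=3.375, sp=3, e=sp−y=-0.375; I=2.625, D=e−e_prev=-3.375; u=3/2·(-0.375)+0·2.625+3/4·(-3.375)=-3.09375; next y=1/5·3.375+1/2·(-3.09375)=-0.871875
n=2: y=-0.871875, sp=3, e=sp−y=3.871875; I=6.496875, D=e−e_prev=4.246875; u=3/2·3.871875+0·6.496875+3/4·4.246875≈8.992969; next y=1/5·(-0.871875)+1/2·8.992969≈4.322109
n=3: y≈4.322109, sp=3, e=sp−y≈-1.322109; I≈5.174766, D=e−e_prev≈-5.193984; u=3/2·(-1.322109)+0·5.174766+3/4·(-5.193984)≈-5.878652; next y=1/5·4.322109+1/2·(-5.878652)≈-2.074904
n=4: y≈-2.074904, sp=3, e=sp−y≈5.074904; I≈10.249670, D=e−e_prev≈6.397014; u=3/2·5.074904+0·10.249670+3/4·6.397014≈12.410117; next y=1/5·(-2.074904)+1/2·12.410117≈5.790077
n=5: y≈5.790077, sp=3, e=sp−y≈-2.790077; I≈7.459592, D=e−e_prev≈-7.864982; u=3/2·(-2.790077)+0·7.459592+3/4·(-7.864982)≈-10.083853; next y=1/5·5.790077+1/2·(-10.083853)≈-3.883911
n=6: y≈-3.883911, sp=-1, e=sp−y≈2.883911; I≈10.343503, D=e−e_prev≈5.673988; u=3/2·2.883911+0·10.343503+3/4·5.673988≈8.581357; next y=1/5·(-3.883911)+1/2·8.581357≈3.513897
n=7: y≈3.513897, sp=-1, e=sp−y≈-4.513897; I≈5.829607, D=e−e_prev≈-7.397807; u=3/2·(-4.513897)+0·5.829607+3/4·(-7.397807)≈-12.319200; next y=1/5·3.513897+1/2·(-12.319200)≈-5.456821
n=8: y≈-5.456821, sp=-1, e=sp−y≈4.456821; I≈10.286428, D=e−e_prev≈8.970717; u=3/2·4.456821+0·10.286428+3/4·8.970717≈13.413269; next y=1/5·(-5.456821)+1/2·13.413269≈5.615270
n=9: y≈5.615270, sp=-1, e=sp−y≈-6.615270; I≈3.671157, D=e−e_prev≈-11.072091; u=3/2·(-6.615270)+0·3.671157+3/4·(-11.072091)≈-18.226974; next y=1/5·5.615270+1/2·(-18.226974)≈-7.990433
n=10: y≈-7.990433, sp=-1, e=sp−y≈6.990433; I≈10.661590, D=e−e_prev≈13.605703; u=3/2·6.990433+0·10.661590+3/4·13.605703≈20.689927; next y=1/5·(-7.990433)+1/2·20.689927≈8.746877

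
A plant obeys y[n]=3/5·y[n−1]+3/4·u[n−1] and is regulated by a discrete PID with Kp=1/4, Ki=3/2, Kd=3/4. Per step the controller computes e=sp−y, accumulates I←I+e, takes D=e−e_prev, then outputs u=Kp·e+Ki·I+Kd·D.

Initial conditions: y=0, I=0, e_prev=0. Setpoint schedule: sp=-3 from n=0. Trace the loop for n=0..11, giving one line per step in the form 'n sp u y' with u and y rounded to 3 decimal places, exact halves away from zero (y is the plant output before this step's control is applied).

0 -3 -7.500 0.000
1 -3 4.313 -5.625
2 -3 -9.680 -0.141
3 -3 8.153 -7.344
4 -3 -13.365 1.709
5 -3 13.129 -8.998
6 -3 -19.519 4.448
7 -3 20.440 -11.971
8 -3 -28.714 8.148
9 -3 31.639 -16.647
10 -3 -42.457 13.742
11 -3 48.570 -23.598

(exact arithmetic carried between steps; '≈' marks a value shown rounded to 6 d.p. or computed from one; I and e_prev carry over from the previous line; the table rounds u and y to 3 d.p., halves away from zero)
n=0: y=0, sp=-3, e=sp−y=-3; I=-3, D=e−e_prev=-3; u=1/4·(-3)+3/2·(-3)+3/4·(-3)=-7.5; next y=3/5·0+3/4·(-7.5)=-5.625
n=1: y=-5.625, sp=-3, e=sp−y=2.625; I=-0.375, D=e−e_prev=5.625; u=1/4·2.625+3/2·(-0.375)+3/4·5.625=4.3125; next y=3/5·(-5.625)+3/4·4.3125=-0.140625
n=2: y=-0.140625, sp=-3, e=sp−y=-2.859375; I=-3.234375, D=e−e_prev=-5.484375; u=1/4·(-2.859375)+3/2·(-3.234375)+3/4·(-5.484375)≈-9.679688; next y=3/5·(-0.140625)+3/4·(-9.679688)≈-7.344141
n=3: y≈-7.344141, sp=-3, e=sp−y≈4.344141; I≈1.109766, D=e−e_prev≈7.203516; u=1/4·4.344141+3/2·1.109766+3/4·7.203516≈8.153320; next y=3/5·(-7.344141)+3/4·8.153320≈1.708506
n=4: y≈1.708506, sp=-3, e=sp−y≈-4.708506; I≈-3.598740, D=e−e_prev≈-9.052646; u=1/4·(-4.708506)+3/2·(-3.598740)+3/4·(-9.052646)≈-13.364722; next y=3/5·1.708506+3/4·(-13.364722)≈-8.998438
n=5: y≈-8.998438, sp=-3, e=sp−y≈5.998438; I≈2.399698, D=e−e_prev≈10.706944; u=1/4·5.998438+3/2·2.399698+3/4·10.706944≈13.129363; next y=3/5·(-8.998438)+3/4·13.129363≈4.447960
n=6: y≈4.447960, sp=-3, e=sp−y≈-7.447960; I≈-5.048262, D=e−e_prev≈-13.446398; u=1/4·(-7.447960)+3/2·(-5.048262)+3/4·(-13.446398)≈-19.519182; next y=3/5·4.447960+3/4·(-19.519182)≈-11.970610
n=7: y≈-11.970610, sp=-3, e=sp−y≈8.970610; I≈3.922348, D=e−e_prev≈16.418570; u=1/4·8.970610+3/2·3.922348+3/4·16.418570≈20.440102; next y=3/5·(-11.970610)+3/4·20.440102≈8.147711
n=8: y≈8.147711, sp=-3, e=sp−y≈-11.147711; I≈-7.225363, D=e−e_prev≈-20.118321; u=1/4·(-11.147711)+3/2·(-7.225363)+3/4·(-20.118321)≈-28.713712; next y=3/5·8.147711+3/4·(-28.713712)≈-16.646658
n=9: y≈-16.646658, sp=-3, e=sp−y≈13.646658; I≈6.421295, D=e−e_prev≈24.794368; u=1/4·13.646658+3/2·6.421295+3/4·24.794368≈31.639384; next y=3/5·(-16.646658)+3/4·31.639384≈13.741543
n=10: y≈13.741543, sp=-3, e=sp−y≈-16.741543; I≈-10.320248, D=e−e_prev≈-30.388201; u=1/4·(-16.741543)+3/2·(-10.320248)+3/4·(-30.388201)≈-42.456908; next y=3/5·13.741543+3/4·(-42.456908)≈-23.597755
n=11: y≈-23.597755, sp=-3, e=sp−y≈20.597755; I≈10.277507, D=e−e_prev≈37.339298; u=1/4·20.597755+3/2·10.277507+3/4·37.339298≈48.570174; next y=3/5·(-23.597755)+3/4·48.570174≈22.268977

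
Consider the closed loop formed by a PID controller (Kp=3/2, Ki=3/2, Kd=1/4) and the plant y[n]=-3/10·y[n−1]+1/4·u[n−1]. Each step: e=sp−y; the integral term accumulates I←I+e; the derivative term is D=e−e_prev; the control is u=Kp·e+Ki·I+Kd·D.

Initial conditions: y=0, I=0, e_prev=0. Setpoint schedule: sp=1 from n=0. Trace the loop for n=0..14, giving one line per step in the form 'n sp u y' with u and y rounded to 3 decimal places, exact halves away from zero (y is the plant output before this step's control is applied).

(exact arithmetic carried between steps; '≈' marks a value shown rounded to 6 d.p. or computed from one; I and e_prev carry over from the previous line; the table rounds u and y to 3 d.p., halves away from zero)
n=0: y=0, sp=1, e=sp−y=1; I=1, D=e−e_prev=1; u=3/2·1+3/2·1+1/4·1=3.25; next y=-3/10·0+1/4·3.25=0.8125
n=1: y=0.8125, sp=1, e=sp−y=0.1875; I=1.1875, D=e−e_prev=-0.8125; u=3/2·0.1875+3/2·1.1875+1/4·(-0.8125)=1.859375; next y=-3/10·0.8125+1/4·1.859375≈0.221094
n=2: y≈0.221094, sp=1, e=sp−y≈0.778906; I≈1.966406, D=e−e_prev≈0.591406; u=3/2·0.778906+3/2·1.966406+1/4·0.591406≈4.265820; next y=-3/10·0.221094+1/4·4.265820≈1.000127
n=3: y≈1.000127, sp=1, e=sp−y≈-0.000127; I≈1.966279, D=e−e_prev≈-0.779033; u=3/2·(-0.000127)+3/2·1.966279+1/4·(-0.779033)≈2.754470; next y=-3/10·1.000127+1/4·2.754470≈0.388579
n=4: y≈0.388579, sp=1, e=sp−y≈0.611421; I≈2.577700, D=e−e_prev≈0.611547; u=3/2·0.611421+3/2·2.577700+1/4·0.611547≈4.936567; next y=-3/10·0.388579+1/4·4.936567≈1.117568
n=5: y≈1.117568, sp=1, e=sp−y≈-0.117568; I≈2.460132, D=e−e_prev≈-0.728989; u=3/2·(-0.117568)+3/2·2.460132+1/4·(-0.728989)≈3.331599; next y=-3/10·1.117568+1/4·3.331599≈0.497629
n=6: y≈0.497629, sp=1, e=sp−y≈0.502371; I≈2.962503, D=e−e_prev≈0.619939; u=3/2·0.502371+3/2·2.962503+1/4·0.619939≈5.352295; next y=-3/10·0.497629+1/4·5.352295≈1.188785
n=7: y≈1.188785, sp=1, e=sp−y≈-0.188785; I≈2.773718, D=e−e_prev≈-0.691156; u=3/2·(-0.188785)+3/2·2.773718+1/4·(-0.691156)≈3.704610; next y=-3/10·1.188785+1/4·3.704610≈0.569517
n=8: y≈0.569517, sp=1, e=sp−y≈0.430483; I≈3.204201, D=e−e_prev≈0.619268; u=3/2·0.430483+3/2·3.204201+1/4·0.619268≈5.606842; next y=-3/10·0.569517+1/4·5.606842≈1.230855
n=9: y≈1.230855, sp=1, e=sp−y≈-0.230855; I≈2.973345, D=e−e_prev≈-0.661338; u=3/2·(-0.230855)+3/2·2.973345+1/4·(-0.661338)≈3.948400; next y=-3/10·1.230855+1/4·3.948400≈0.617843
n=10: y≈0.617843, sp=1, e=sp−y≈0.382157; I≈3.355502, D=e−e_prev≈0.613012; u=3/2·0.382157+3/2·3.355502+1/4·0.613012≈5.759741; next y=-3/10·0.617843+1/4·5.759741≈1.254582
n=11: y≈1.254582, sp=1, e=sp−y≈-0.254582; I≈3.100920, D=e−e_prev≈-0.636739; u=3/2·(-0.254582)+3/2·3.100920+1/4·(-0.636739)≈4.110322; next y=-3/10·1.254582+1/4·4.110322≈0.651206
n=12: y≈0.651206, sp=1, e=sp−y≈0.348794; I≈3.449714, D=e−e_prev≈0.603376; u=3/2·0.348794+3/2·3.449714+1/4·0.603376≈5.848606; next y=-3/10·0.651206+1/4·5.848606≈1.266790
n=13: y≈1.266790, sp=1, e=sp−y≈-0.266790; I≈3.182924, D=e−e_prev≈-0.615584; u=3/2·(-0.266790)+3/2·3.182924+1/4·(-0.615584)≈4.220305; next y=-3/10·1.266790+1/4·4.220305≈0.675039
n=14: y≈0.675039, sp=1, e=sp−y≈0.324961; I≈3.507885, D=e−e_prev≈0.591750; u=3/2·0.324961+3/2·3.507885+1/4·0.591750≈5.897206; next y=-3/10·0.675039+1/4·5.897206≈1.271790

0 1 3.250 0.000
1 1 1.859 0.813
2 1 4.266 0.221
3 1 2.754 1.000
4 1 4.937 0.389
5 1 3.332 1.118
6 1 5.352 0.498
7 1 3.705 1.189
8 1 5.607 0.570
9 1 3.948 1.231
10 1 5.760 0.618
11 1 4.110 1.255
12 1 5.849 0.651
13 1 4.220 1.267
14 1 5.897 0.675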